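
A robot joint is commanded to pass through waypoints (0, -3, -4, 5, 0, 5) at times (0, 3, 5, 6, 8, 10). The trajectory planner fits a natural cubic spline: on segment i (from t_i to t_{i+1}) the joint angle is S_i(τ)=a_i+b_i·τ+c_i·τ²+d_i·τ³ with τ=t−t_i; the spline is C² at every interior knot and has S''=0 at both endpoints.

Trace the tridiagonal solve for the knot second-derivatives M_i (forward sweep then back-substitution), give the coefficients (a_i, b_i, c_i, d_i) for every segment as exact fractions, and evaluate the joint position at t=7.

Δ: Δ0=-1, Δ1=-1/2, Δ2=9, Δ3=-5/2, Δ4=5/2
row 1: diag=10, rhs=3; c'=1/5, d'=3/10
row 2: denom=6−2·1/5=28/5; d'=(57−2·3/10)/(28/5)=141/14
row 3: denom=6−1·5/28=163/28; d'=(-69−1·141/14)/(163/28)=-2214/163
row 4: denom=8−2·56/163=1192/163; d'=(30−2·-2214/163)/(1192/163)=4659/596
back: M4=4659/596
back: M3=-2214/163−56/163·4659/596=-2424/149
back: M2=141/14−5/28·-2424/149=3867/298
back: M1=3/10−1/5·3867/298=-342/149
M: M0=0, M1=-342/149, M2=3867/298, M3=-2424/149, M4=4659/596, M5=0
seg 0: a=0, c=M0/2=0, d=(M1−M0)/(6·3)=-19/149, b=Δ0−h0·(2M0+M1)/6=22/149
seg 1: a=-3, c=M1/2=-171/149, d=(M2−M1)/(6·2)=1517/1192, b=Δ1−h1·(2M1+M2)/6=-491/149
seg 2: a=-4, c=M2/2=3867/596, d=(M3−M2)/(6·1)=-2905/596, b=Δ2−h2·(2M2+M3)/6=2201/298
seg 3: a=5, c=M3/2=-1212/149, d=(M4−M3)/(6·2)=4785/2384, b=Δ3−h3·(2M3+M4)/6=3421/596
seg 4: a=0, c=M4/2=4659/1192, d=(M5−M4)/(6·2)=-1553/2384, b=Δ4−h4·(2M4+M5)/6=-404/149
t_q=7 → seg 3, τ=1; S=5+3421/596·τ+-1212/149·τ²+4785/2384·τ³=10997/2384

  seg 0: a=0 b=22/149 c=0 d=-19/149
  seg 1: a=-3 b=-491/149 c=-171/149 d=1517/1192
  seg 2: a=-4 b=2201/298 c=3867/596 d=-2905/596
  seg 3: a=5 b=3421/596 c=-1212/149 d=4785/2384
  seg 4: a=0 b=-404/149 c=4659/1192 d=-1553/2384
S(7) = 10997/2384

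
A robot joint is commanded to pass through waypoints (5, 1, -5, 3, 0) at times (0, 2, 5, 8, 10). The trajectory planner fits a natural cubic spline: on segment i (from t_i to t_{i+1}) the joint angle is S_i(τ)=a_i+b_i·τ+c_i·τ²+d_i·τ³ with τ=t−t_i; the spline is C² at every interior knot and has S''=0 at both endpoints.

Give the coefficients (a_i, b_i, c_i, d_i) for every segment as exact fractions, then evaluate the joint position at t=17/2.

  seg 0: a=5 b=-337/204 c=0 d=-71/816
  seg 1: a=1 b=-275/102 c=-71/136 d=923/3672
  seg 2: a=-5 b=23/24 c=355/204 d=-1433/3672
  seg 3: a=3 b=44/51 c=-241/136 d=241/816
S(17/2) = 6583/2176

Δ: Δ0=-2, Δ1=-2, Δ2=8/3, Δ3=-3/2
row 1: diag=10, rhs=0; c'=3/10, d'=0
row 2: denom=12−3·3/10=111/10; d'=(28−3·0)/(111/10)=280/111
row 3: denom=10−3·10/37=340/37; d'=(-25−3·280/111)/(340/37)=-241/68
back: M3=-241/68
back: M2=280/111−10/37·-241/68=355/102
back: M1=0−3/10·355/102=-71/68
M: M0=0, M1=-71/68, M2=355/102, M3=-241/68, M4=0
seg 0: a=5, c=M0/2=0, d=(M1−M0)/(6·2)=-71/816, b=Δ0−h0·(2M0+M1)/6=-337/204
seg 1: a=1, c=M1/2=-71/136, d=(M2−M1)/(6·3)=923/3672, b=Δ1−h1·(2M1+M2)/6=-275/102
seg 2: a=-5, c=M2/2=355/204, d=(M3−M2)/(6·3)=-1433/3672, b=Δ2−h2·(2M2+M3)/6=23/24
seg 3: a=3, c=M3/2=-241/136, d=(M4−M3)/(6·2)=241/816, b=Δ3−h3·(2M3+M4)/6=44/51
t_q=17/2 → seg 3, τ=1/2; S=3+44/51·τ+-241/136·τ²+241/816·τ³=6583/2176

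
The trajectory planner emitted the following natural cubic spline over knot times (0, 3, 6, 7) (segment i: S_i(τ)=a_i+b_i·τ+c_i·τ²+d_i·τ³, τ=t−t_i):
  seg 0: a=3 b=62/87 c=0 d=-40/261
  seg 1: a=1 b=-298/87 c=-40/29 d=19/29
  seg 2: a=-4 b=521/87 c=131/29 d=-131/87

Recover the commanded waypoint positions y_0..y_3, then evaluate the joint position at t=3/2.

y_0=3 y_1=1 y_2=-4 y_3=5
S(3/2) = 103/29

y_0 = S_0(0) = a_0 = 3
y_1 = S_1(0) = a_1 = 1
y_2 = S_2(0) = a_2 = -4
y_3 = S_2(1) = 5
t_q=3/2 is in segment 0 (τ=3/2); S_0(τ)=103/29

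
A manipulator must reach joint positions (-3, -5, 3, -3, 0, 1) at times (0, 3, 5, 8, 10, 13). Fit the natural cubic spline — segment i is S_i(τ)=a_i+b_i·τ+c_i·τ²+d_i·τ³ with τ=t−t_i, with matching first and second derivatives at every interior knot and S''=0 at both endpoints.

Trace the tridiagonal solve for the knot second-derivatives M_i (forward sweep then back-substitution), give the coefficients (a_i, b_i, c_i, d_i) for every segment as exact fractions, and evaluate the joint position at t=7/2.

  seg 0: a=-3 b=-607/231 c=0 d=151/693
  seg 1: a=-5 b=752/231 c=151/77 d=-367/462
  seg 2: a=3 b=362/231 c=-216/77 d=160/297
  seg 3: a=-3 b=-166/231 c=472/231 d=-863/1848
  seg 4: a=0 b=285/154 c=-701/924 d=701/8316
S(7/2) = -3673/1232

Δ: Δ0=-2/3, Δ1=4, Δ2=-2, Δ3=3/2, Δ4=1/3
row 1: diag=10, rhs=28; c'=1/5, d'=14/5
row 2: denom=10−2·1/5=48/5; d'=(-36−2·14/5)/(48/5)=-13/3
row 3: denom=10−3·5/16=145/16; d'=(21−3·-13/3)/(145/16)=544/145
row 4: denom=10−2·32/145=1386/145; d'=(-7−2·544/145)/(1386/145)=-701/462
back: M4=-701/462
back: M3=544/145−32/145·-701/462=944/231
back: M2=-13/3−5/16·944/231=-432/77
back: M1=14/5−1/5·-432/77=302/77
M: M0=0, M1=302/77, M2=-432/77, M3=944/231, M4=-701/462, M5=0
seg 0: a=-3, c=M0/2=0, d=(M1−M0)/(6·3)=151/693, b=Δ0−h0·(2M0+M1)/6=-607/231
seg 1: a=-5, c=M1/2=151/77, d=(M2−M1)/(6·2)=-367/462, b=Δ1−h1·(2M1+M2)/6=752/231
seg 2: a=3, c=M2/2=-216/77, d=(M3−M2)/(6·3)=160/297, b=Δ2−h2·(2M2+M3)/6=362/231
seg 3: a=-3, c=M3/2=472/231, d=(M4−M3)/(6·2)=-863/1848, b=Δ3−h3·(2M3+M4)/6=-166/231
seg 4: a=0, c=M4/2=-701/924, d=(M5−M4)/(6·3)=701/8316, b=Δ4−h4·(2M4+M5)/6=285/154
t_q=7/2 → seg 1, τ=1/2; S=-5+752/231·τ+151/77·τ²+-367/462·τ³=-3673/1232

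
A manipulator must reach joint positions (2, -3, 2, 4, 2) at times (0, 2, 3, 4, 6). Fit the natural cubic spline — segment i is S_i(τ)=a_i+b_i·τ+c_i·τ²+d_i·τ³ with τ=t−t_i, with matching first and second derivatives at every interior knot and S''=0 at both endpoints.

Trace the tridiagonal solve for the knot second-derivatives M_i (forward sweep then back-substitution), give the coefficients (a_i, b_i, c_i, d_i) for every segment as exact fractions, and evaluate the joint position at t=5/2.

  seg 0: a=2 b=-235/44 c=0 d=125/176
  seg 1: a=-3 b=35/11 c=375/88 d=-215/88
  seg 2: a=2 b=35/8 c=-135/44 d=61/88
  seg 3: a=4 b=7/22 c=-87/88 d=29/176
S(5/2) = -457/704

Δ: Δ0=-5/2, Δ1=5, Δ2=2, Δ3=-1
row 1: diag=6, rhs=45; c'=1/6, d'=15/2
row 2: denom=4−1·1/6=23/6; d'=(-18−1·15/2)/(23/6)=-153/23
row 3: denom=6−1·6/23=132/23; d'=(-18−1·-153/23)/(132/23)=-87/44
back: M3=-87/44
back: M2=-153/23−6/23·-87/44=-135/22
back: M1=15/2−1/6·-135/22=375/44
M: M0=0, M1=375/44, M2=-135/22, M3=-87/44, M4=0
seg 0: a=2, c=M0/2=0, d=(M1−M0)/(6·2)=125/176, b=Δ0−h0·(2M0+M1)/6=-235/44
seg 1: a=-3, c=M1/2=375/88, d=(M2−M1)/(6·1)=-215/88, b=Δ1−h1·(2M1+M2)/6=35/11
seg 2: a=2, c=M2/2=-135/44, d=(M3−M2)/(6·1)=61/88, b=Δ2−h2·(2M2+M3)/6=35/8
seg 3: a=4, c=M3/2=-87/88, d=(M4−M3)/(6·2)=29/176, b=Δ3−h3·(2M3+M4)/6=7/22
t_q=5/2 → seg 1, τ=1/2; S=-3+35/11·τ+375/88·τ²+-215/88·τ³=-457/704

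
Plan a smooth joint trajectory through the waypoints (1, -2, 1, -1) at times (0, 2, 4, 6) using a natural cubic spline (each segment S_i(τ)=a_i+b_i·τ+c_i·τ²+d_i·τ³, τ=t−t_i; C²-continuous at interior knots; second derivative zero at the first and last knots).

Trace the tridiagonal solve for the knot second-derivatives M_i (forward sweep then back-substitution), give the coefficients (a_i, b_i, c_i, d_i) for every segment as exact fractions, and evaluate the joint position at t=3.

  seg 0: a=1 b=-37/15 c=0 d=29/120
  seg 1: a=-2 b=13/30 c=29/20 d=-11/24
  seg 2: a=1 b=11/15 c=-13/10 d=13/60
S(3) = -23/40

Δ: Δ0=-3/2, Δ1=3/2, Δ2=-1
row 1: diag=8, rhs=18; c'=1/4, d'=9/4
row 2: denom=8−2·1/4=15/2; d'=(-15−2·9/4)/(15/2)=-13/5
back: M2=-13/5
back: M1=9/4−1/4·-13/5=29/10
M: M0=0, M1=29/10, M2=-13/5, M3=0
seg 0: a=1, c=M0/2=0, d=(M1−M0)/(6·2)=29/120, b=Δ0−h0·(2M0+M1)/6=-37/15
seg 1: a=-2, c=M1/2=29/20, d=(M2−M1)/(6·2)=-11/24, b=Δ1−h1·(2M1+M2)/6=13/30
seg 2: a=1, c=M2/2=-13/10, d=(M3−M2)/(6·2)=13/60, b=Δ2−h2·(2M2+M3)/6=11/15
t_q=3 → seg 1, τ=1; S=-2+13/30·τ+29/20·τ²+-11/24·τ³=-23/40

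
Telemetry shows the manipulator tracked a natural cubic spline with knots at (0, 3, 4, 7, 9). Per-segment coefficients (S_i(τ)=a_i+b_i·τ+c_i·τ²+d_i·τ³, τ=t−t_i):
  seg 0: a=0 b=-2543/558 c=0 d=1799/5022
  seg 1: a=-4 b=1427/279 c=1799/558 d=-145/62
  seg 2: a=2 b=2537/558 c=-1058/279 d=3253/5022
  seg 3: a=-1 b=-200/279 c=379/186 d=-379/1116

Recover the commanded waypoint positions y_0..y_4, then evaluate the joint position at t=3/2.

y_0=0 y_1=-4 y_2=2 y_3=-1 y_4=3
S(3/2) = -2791/496

y_0 = S_0(0) = a_0 = 0
y_1 = S_1(0) = a_1 = -4
y_2 = S_2(0) = a_2 = 2
y_3 = S_3(0) = a_3 = -1
y_4 = S_3(2) = 3
t_q=3/2 is in segment 0 (τ=3/2); S_0(τ)=-2791/496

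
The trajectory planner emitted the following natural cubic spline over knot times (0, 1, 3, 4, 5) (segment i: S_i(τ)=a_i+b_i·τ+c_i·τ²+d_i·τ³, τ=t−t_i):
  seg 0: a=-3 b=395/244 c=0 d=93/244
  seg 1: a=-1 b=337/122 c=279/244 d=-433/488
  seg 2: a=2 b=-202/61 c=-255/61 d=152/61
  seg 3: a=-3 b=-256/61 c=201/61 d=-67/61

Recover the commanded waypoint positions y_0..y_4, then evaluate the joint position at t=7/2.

y_0=-3 y_1=-1 y_2=2 y_3=-3 y_4=-5
S(7/2) = -95/244

y_0 = S_0(0) = a_0 = -3
y_1 = S_1(0) = a_1 = -1
y_2 = S_2(0) = a_2 = 2
y_3 = S_3(0) = a_3 = -3
y_4 = S_3(1) = -5
t_q=7/2 is in segment 2 (τ=1/2); S_2(τ)=-95/244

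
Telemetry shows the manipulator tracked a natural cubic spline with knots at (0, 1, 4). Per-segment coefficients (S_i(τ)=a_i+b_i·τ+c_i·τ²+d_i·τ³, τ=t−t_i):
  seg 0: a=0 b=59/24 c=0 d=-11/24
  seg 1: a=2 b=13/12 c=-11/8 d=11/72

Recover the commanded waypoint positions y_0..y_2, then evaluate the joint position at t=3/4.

y_0=0 y_1=2 y_2=-3
S(3/4) = 845/512

y_0 = S_0(0) = a_0 = 0
y_1 = S_1(0) = a_1 = 2
y_2 = S_1(3) = -3
t_q=3/4 is in segment 0 (τ=3/4); S_0(τ)=845/512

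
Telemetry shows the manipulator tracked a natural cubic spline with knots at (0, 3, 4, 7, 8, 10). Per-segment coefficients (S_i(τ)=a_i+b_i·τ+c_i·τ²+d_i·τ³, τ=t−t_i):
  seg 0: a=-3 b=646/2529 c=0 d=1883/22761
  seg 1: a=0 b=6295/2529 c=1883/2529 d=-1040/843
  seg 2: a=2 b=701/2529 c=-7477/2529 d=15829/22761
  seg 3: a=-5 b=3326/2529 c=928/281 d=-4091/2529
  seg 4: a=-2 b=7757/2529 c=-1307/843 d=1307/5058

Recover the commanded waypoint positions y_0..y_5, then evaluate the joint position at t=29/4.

y_0=-3 y_1=0 y_2=2 y_3=-5 y_4=-2 y_5=0
S(29/4) = -242249/53952

y_0 = S_0(0) = a_0 = -3
y_1 = S_1(0) = a_1 = 0
y_2 = S_2(0) = a_2 = 2
y_3 = S_3(0) = a_3 = -5
y_4 = S_4(0) = a_4 = -2
y_5 = S_4(2) = 0
t_q=29/4 is in segment 3 (τ=1/4); S_3(τ)=-242249/53952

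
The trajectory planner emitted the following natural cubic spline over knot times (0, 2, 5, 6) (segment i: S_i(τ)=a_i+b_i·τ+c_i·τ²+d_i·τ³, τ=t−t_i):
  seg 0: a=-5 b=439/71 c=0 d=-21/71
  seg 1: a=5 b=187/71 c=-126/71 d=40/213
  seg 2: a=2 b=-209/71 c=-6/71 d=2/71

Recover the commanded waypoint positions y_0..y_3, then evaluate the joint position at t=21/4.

y_0=-5 y_1=5 y_2=2 y_3=-1
S(21/4) = 2861/2272

y_0 = S_0(0) = a_0 = -5
y_1 = S_1(0) = a_1 = 5
y_2 = S_2(0) = a_2 = 2
y_3 = S_2(1) = -1
t_q=21/4 is in segment 2 (τ=1/4); S_2(τ)=2861/2272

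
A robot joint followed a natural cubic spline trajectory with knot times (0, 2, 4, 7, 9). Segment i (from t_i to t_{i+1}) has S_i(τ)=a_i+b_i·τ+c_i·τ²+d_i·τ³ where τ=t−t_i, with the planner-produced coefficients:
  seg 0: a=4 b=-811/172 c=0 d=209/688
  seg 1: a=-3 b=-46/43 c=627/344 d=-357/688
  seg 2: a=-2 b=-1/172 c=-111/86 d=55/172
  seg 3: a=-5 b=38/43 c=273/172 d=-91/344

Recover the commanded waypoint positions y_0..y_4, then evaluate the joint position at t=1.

y_0=4 y_1=-3 y_2=-2 y_3=-5 y_4=1
S(1) = -283/688

y_0 = S_0(0) = a_0 = 4
y_1 = S_1(0) = a_1 = -3
y_2 = S_2(0) = a_2 = -2
y_3 = S_3(0) = a_3 = -5
y_4 = S_3(2) = 1
t_q=1 is in segment 0 (τ=1); S_0(τ)=-283/688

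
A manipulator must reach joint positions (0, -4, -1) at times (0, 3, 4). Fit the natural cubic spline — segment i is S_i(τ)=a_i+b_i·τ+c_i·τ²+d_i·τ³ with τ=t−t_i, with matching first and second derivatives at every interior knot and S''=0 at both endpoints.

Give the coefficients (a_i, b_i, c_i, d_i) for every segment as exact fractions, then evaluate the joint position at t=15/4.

  seg 0: a=0 b=-71/24 c=0 d=13/72
  seg 1: a=-4 b=23/12 c=13/8 d=-13/24
S(15/4) = -961/512

Δ: Δ0=-4/3, Δ1=3
row 1: diag=8, rhs=26; c'=1/8, d'=13/4
back: M1=13/4
M: M0=0, M1=13/4, M2=0
seg 0: a=0, c=M0/2=0, d=(M1−M0)/(6·3)=13/72, b=Δ0−h0·(2M0+M1)/6=-71/24
seg 1: a=-4, c=M1/2=13/8, d=(M2−M1)/(6·1)=-13/24, b=Δ1−h1·(2M1+M2)/6=23/12
t_q=15/4 → seg 1, τ=3/4; S=-4+23/12·τ+13/8·τ²+-13/24·τ³=-961/512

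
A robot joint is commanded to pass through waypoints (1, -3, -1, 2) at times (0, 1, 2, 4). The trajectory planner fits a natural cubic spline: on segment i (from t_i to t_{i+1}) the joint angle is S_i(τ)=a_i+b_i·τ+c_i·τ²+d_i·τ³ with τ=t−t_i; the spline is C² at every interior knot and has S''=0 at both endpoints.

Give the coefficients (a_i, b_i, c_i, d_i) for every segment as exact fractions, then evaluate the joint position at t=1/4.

Δ: Δ0=-4, Δ1=2, Δ2=3/2
row 1: diag=4, rhs=36; c'=1/4, d'=9
row 2: denom=6−1·1/4=23/4; d'=(-3−1·9)/(23/4)=-48/23
back: M2=-48/23
back: M1=9−1/4·-48/23=219/23
M: M0=0, M1=219/23, M2=-48/23, M3=0
seg 0: a=1, c=M0/2=0, d=(M1−M0)/(6·1)=73/46, b=Δ0−h0·(2M0+M1)/6=-257/46
seg 1: a=-3, c=M1/2=219/46, d=(M2−M1)/(6·1)=-89/46, b=Δ1−h1·(2M1+M2)/6=-19/23
seg 2: a=-1, c=M2/2=-24/23, d=(M3−M2)/(6·2)=4/23, b=Δ2−h2·(2M2+M3)/6=133/46
t_q=1/4 → seg 0, τ=1/4; S=1+-257/46·τ+0·τ²+73/46·τ³=-1095/2944

  seg 0: a=1 b=-257/46 c=0 d=73/46
  seg 1: a=-3 b=-19/23 c=219/46 d=-89/46
  seg 2: a=-1 b=133/46 c=-24/23 d=4/23
S(1/4) = -1095/2944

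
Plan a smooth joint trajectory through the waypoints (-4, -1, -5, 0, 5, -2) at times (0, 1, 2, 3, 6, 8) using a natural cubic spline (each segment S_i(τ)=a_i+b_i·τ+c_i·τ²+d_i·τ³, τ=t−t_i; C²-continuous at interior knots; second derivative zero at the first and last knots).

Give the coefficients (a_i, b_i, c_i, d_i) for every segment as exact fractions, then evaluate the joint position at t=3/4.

Δ: Δ0=3, Δ1=-4, Δ2=5, Δ3=5/3, Δ4=-7/2
row 1: diag=4, rhs=-42; c'=1/4, d'=-21/2
row 2: denom=4−1·1/4=15/4; d'=(54−1·-21/2)/(15/4)=86/5
row 3: denom=8−1·4/15=116/15; d'=(-20−1·86/5)/(116/15)=-279/58
row 4: denom=10−3·45/116=1025/116; d'=(-31−3·-279/58)/(1025/116)=-1922/1025
back: M4=-1922/1025
back: M3=-279/58−45/116·-1922/1025=-837/205
back: M2=86/5−4/15·-837/205=18746/1025
back: M1=-21/2−1/4·18746/1025=-15449/1025
M: M0=0, M1=-15449/1025, M2=18746/1025, M3=-837/205, M4=-1922/1025, M5=0
seg 0: a=-4, c=M0/2=0, d=(M1−M0)/(6·1)=-15449/6150, b=Δ0−h0·(2M0+M1)/6=33899/6150
seg 1: a=-1, c=M1/2=-15449/2050, d=(M2−M1)/(6·1)=6839/1230, b=Δ1−h1·(2M1+M2)/6=-6224/3075
seg 2: a=-5, c=M2/2=9373/1025, d=(M3−M2)/(6·1)=-22931/6150, b=Δ2−h2·(2M2+M3)/6=-2557/6150
seg 3: a=0, c=M3/2=-837/410, d=(M4−M3)/(6·3)=2263/18450, b=Δ3−h3·(2M3+M4)/6=20563/3075
seg 4: a=5, c=M4/2=-961/1025, d=(M5−M4)/(6·2)=961/6150, b=Δ4−h4·(2M4+M5)/6=-13837/6150
t_q=3/4 → seg 0, τ=3/4; S=-4+33899/6150·τ+0·τ²+-15449/6150·τ³=-121457/131200

  seg 0: a=-4 b=33899/6150 c=0 d=-15449/6150
  seg 1: a=-1 b=-6224/3075 c=-15449/2050 d=6839/1230
  seg 2: a=-5 b=-2557/6150 c=9373/1025 d=-22931/6150
  seg 3: a=0 b=20563/3075 c=-837/410 d=2263/18450
  seg 4: a=5 b=-13837/6150 c=-961/1025 d=961/6150
S(3/4) = -121457/131200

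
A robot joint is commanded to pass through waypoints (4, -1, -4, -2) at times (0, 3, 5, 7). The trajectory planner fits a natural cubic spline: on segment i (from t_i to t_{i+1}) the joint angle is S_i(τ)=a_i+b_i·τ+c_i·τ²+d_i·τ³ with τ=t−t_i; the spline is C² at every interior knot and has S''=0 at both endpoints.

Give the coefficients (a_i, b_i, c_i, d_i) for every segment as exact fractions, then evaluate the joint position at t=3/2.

Δ: Δ0=-5/3, Δ1=-3/2, Δ2=1
row 1: diag=10, rhs=1; c'=1/5, d'=1/10
row 2: denom=8−2·1/5=38/5; d'=(15−2·1/10)/(38/5)=37/19
back: M2=37/19
back: M1=1/10−1/5·37/19=-11/38
M: M0=0, M1=-11/38, M2=37/19, M3=0
seg 0: a=4, c=M0/2=0, d=(M1−M0)/(6·3)=-11/684, b=Δ0−h0·(2M0+M1)/6=-347/228
seg 1: a=-1, c=M1/2=-11/76, d=(M2−M1)/(6·2)=85/456, b=Δ1−h1·(2M1+M2)/6=-223/114
seg 2: a=-4, c=M2/2=37/38, d=(M3−M2)/(6·2)=-37/228, b=Δ2−h2·(2M2+M3)/6=-17/57
t_q=3/2 → seg 0, τ=3/2; S=4+-347/228·τ+0·τ²+-11/684·τ³=1011/608

  seg 0: a=4 b=-347/228 c=0 d=-11/684
  seg 1: a=-1 b=-223/114 c=-11/76 d=85/456
  seg 2: a=-4 b=-17/57 c=37/38 d=-37/228
S(3/2) = 1011/608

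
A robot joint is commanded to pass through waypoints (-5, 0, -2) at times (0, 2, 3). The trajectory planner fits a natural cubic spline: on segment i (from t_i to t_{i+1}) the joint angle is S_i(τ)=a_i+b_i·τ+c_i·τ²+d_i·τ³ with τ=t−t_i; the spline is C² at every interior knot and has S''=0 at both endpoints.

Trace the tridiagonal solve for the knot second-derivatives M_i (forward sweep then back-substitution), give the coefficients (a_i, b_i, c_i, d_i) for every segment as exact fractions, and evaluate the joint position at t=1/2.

  seg 0: a=-5 b=4 c=0 d=-3/8
  seg 1: a=0 b=-1/2 c=-9/4 d=3/4
S(1/2) = -195/64

Δ: Δ0=5/2, Δ1=-2
row 1: diag=6, rhs=-27; c'=1/6, d'=-9/2
back: M1=-9/2
M: M0=0, M1=-9/2, M2=0
seg 0: a=-5, c=M0/2=0, d=(M1−M0)/(6·2)=-3/8, b=Δ0−h0·(2M0+M1)/6=4
seg 1: a=0, c=M1/2=-9/4, d=(M2−M1)/(6·1)=3/4, b=Δ1−h1·(2M1+M2)/6=-1/2
t_q=1/2 → seg 0, τ=1/2; S=-5+4·τ+0·τ²+-3/8·τ³=-195/64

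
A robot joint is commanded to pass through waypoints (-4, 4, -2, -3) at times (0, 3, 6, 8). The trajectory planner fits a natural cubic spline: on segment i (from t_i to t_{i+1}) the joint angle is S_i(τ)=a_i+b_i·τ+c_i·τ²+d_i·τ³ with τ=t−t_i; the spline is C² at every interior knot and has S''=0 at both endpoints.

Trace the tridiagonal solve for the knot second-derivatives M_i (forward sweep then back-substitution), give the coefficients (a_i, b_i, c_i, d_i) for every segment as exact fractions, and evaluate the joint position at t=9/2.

  seg 0: a=-4 b=899/222 c=0 d=-307/1998
  seg 1: a=4 b=-11/111 c=-307/222 d=499/1998
  seg 2: a=-2 b=-367/222 c=32/37 d=-16/111
S(9/2) = 937/592

Δ: Δ0=8/3, Δ1=-2, Δ2=-1/2
row 1: diag=12, rhs=-28; c'=1/4, d'=-7/3
row 2: denom=10−3·1/4=37/4; d'=(9−3·-7/3)/(37/4)=64/37
back: M2=64/37
back: M1=-7/3−1/4·64/37=-307/111
M: M0=0, M1=-307/111, M2=64/37, M3=0
seg 0: a=-4, c=M0/2=0, d=(M1−M0)/(6·3)=-307/1998, b=Δ0−h0·(2M0+M1)/6=899/222
seg 1: a=4, c=M1/2=-307/222, d=(M2−M1)/(6·3)=499/1998, b=Δ1−h1·(2M1+M2)/6=-11/111
seg 2: a=-2, c=M2/2=32/37, d=(M3−M2)/(6·2)=-16/111, b=Δ2−h2·(2M2+M3)/6=-367/222
t_q=9/2 → seg 1, τ=3/2; S=4+-11/111·τ+-307/222·τ²+499/1998·τ³=937/592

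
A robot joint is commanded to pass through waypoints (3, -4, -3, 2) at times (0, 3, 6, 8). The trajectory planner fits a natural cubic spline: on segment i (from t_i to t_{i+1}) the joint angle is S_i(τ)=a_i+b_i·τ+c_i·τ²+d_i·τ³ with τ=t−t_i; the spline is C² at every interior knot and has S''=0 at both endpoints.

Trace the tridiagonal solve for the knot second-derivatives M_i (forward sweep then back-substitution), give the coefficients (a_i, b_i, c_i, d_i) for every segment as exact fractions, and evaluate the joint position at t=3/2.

  seg 0: a=3 b=-213/74 c=0 d=121/1998
  seg 1: a=-4 b=-46/37 c=121/222 d=-13/1998
  seg 2: a=-3 b=137/74 c=18/37 d=-3/37
S(3/2) = -659/592

Δ: Δ0=-7/3, Δ1=1/3, Δ2=5/2
row 1: diag=12, rhs=16; c'=1/4, d'=4/3
row 2: denom=10−3·1/4=37/4; d'=(13−3·4/3)/(37/4)=36/37
back: M2=36/37
back: M1=4/3−1/4·36/37=121/111
M: M0=0, M1=121/111, M2=36/37, M3=0
seg 0: a=3, c=M0/2=0, d=(M1−M0)/(6·3)=121/1998, b=Δ0−h0·(2M0+M1)/6=-213/74
seg 1: a=-4, c=M1/2=121/222, d=(M2−M1)/(6·3)=-13/1998, b=Δ1−h1·(2M1+M2)/6=-46/37
seg 2: a=-3, c=M2/2=18/37, d=(M3−M2)/(6·2)=-3/37, b=Δ2−h2·(2M2+M3)/6=137/74
t_q=3/2 → seg 0, τ=3/2; S=3+-213/74·τ+0·τ²+121/1998·τ³=-659/592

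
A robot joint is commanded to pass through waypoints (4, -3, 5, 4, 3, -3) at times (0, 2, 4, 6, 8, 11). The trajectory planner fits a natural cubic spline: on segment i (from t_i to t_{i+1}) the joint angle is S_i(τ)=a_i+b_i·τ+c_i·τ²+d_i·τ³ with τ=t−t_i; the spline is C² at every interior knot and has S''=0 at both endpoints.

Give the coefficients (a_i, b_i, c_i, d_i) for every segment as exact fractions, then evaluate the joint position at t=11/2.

Δ: Δ0=-7/2, Δ1=4, Δ2=-1/2, Δ3=-1/2, Δ4=-2
row 1: diag=8, rhs=45; c'=1/4, d'=45/8
row 2: denom=8−2·1/4=15/2; d'=(-27−2·45/8)/(15/2)=-51/10
row 3: denom=8−2·4/15=112/15; d'=(0−2·-51/10)/(112/15)=153/112
row 4: denom=10−2·15/56=265/28; d'=(-9−2·153/112)/(265/28)=-657/530
back: M4=-657/530
back: M3=153/112−15/56·-657/530=90/53
back: M2=-51/10−4/15·90/53=-2943/530
back: M1=45/8−1/4·-2943/530=3717/530
M: M0=0, M1=3717/530, M2=-2943/530, M3=90/53, M4=-657/530, M5=0
seg 0: a=4, c=M0/2=0, d=(M1−M0)/(6·2)=1239/2120, b=Δ0−h0·(2M0+M1)/6=-1547/265
seg 1: a=-3, c=M1/2=3717/1060, d=(M2−M1)/(6·2)=-111/106, b=Δ1−h1·(2M1+M2)/6=623/530
seg 2: a=5, c=M2/2=-2943/1060, d=(M3−M2)/(6·2)=1281/2120, b=Δ2−h2·(2M2+M3)/6=1397/530
seg 3: a=4, c=M3/2=45/53, d=(M4−M3)/(6·2)=-519/2120, b=Δ3−h3·(2M3+M4)/6=-323/265
seg 4: a=3, c=M4/2=-657/1060, d=(M5−M4)/(6·3)=73/1060, b=Δ4−h4·(2M4+M5)/6=-403/530
t_q=11/2 → seg 2, τ=3/2; S=5+1397/530·τ+-2943/1060·τ²+1281/2120·τ³=16099/3392

  seg 0: a=4 b=-1547/265 c=0 d=1239/2120
  seg 1: a=-3 b=623/530 c=3717/1060 d=-111/106
  seg 2: a=5 b=1397/530 c=-2943/1060 d=1281/2120
  seg 3: a=4 b=-323/265 c=45/53 d=-519/2120
  seg 4: a=3 b=-403/530 c=-657/1060 d=73/1060
S(11/2) = 16099/3392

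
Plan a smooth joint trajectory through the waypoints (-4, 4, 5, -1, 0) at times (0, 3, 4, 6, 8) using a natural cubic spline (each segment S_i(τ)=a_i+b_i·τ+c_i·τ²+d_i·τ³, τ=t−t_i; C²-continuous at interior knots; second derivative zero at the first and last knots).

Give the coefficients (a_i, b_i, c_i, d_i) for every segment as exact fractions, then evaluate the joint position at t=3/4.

Δ: Δ0=8/3, Δ1=1, Δ2=-3, Δ3=1/2
row 1: diag=8, rhs=-10; c'=1/8, d'=-5/4
row 2: denom=6−1·1/8=47/8; d'=(-24−1·-5/4)/(47/8)=-182/47
row 3: denom=8−2·16/47=344/47; d'=(21−2·-182/47)/(344/47)=1351/344
back: M3=1351/344
back: M2=-182/47−16/47·1351/344=-224/43
back: M1=-5/4−1/8·-224/43=-103/172
M: M0=0, M1=-103/172, M2=-224/43, M3=1351/344, M4=0
seg 0: a=-4, c=M0/2=0, d=(M1−M0)/(6·3)=-103/3096, b=Δ0−h0·(2M0+M1)/6=3061/1032
seg 1: a=4, c=M1/2=-103/344, d=(M2−M1)/(6·1)=-793/1032, b=Δ1−h1·(2M1+M2)/6=1067/516
seg 2: a=5, c=M2/2=-112/43, d=(M3−M2)/(6·2)=3143/4128, b=Δ2−h2·(2M2+M3)/6=-863/1032
seg 3: a=-1, c=M3/2=1351/688, d=(M4−M3)/(6·2)=-1351/4128, b=Δ3−h3·(2M3+M4)/6=-1093/516
t_q=3/4 → seg 0, τ=3/4; S=-4+3061/1032·τ+0·τ²+-103/3096·τ³=-39397/22016

  seg 0: a=-4 b=3061/1032 c=0 d=-103/3096
  seg 1: a=4 b=1067/516 c=-103/344 d=-793/1032
  seg 2: a=5 b=-863/1032 c=-112/43 d=3143/4128
  seg 3: a=-1 b=-1093/516 c=1351/688 d=-1351/4128
S(3/4) = -39397/22016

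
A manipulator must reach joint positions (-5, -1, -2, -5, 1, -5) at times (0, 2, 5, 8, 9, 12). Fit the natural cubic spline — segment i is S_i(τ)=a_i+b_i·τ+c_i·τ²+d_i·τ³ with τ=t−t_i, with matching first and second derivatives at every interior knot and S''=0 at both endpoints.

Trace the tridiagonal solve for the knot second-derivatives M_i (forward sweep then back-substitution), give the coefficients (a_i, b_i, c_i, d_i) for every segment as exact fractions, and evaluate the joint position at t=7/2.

  seg 0: a=-5 b=4778/2091 c=0 d=-149/2091
  seg 1: a=-1 b=2990/2091 c=-298/697 d=-335/6273
  seg 2: a=-2 b=-317/123 c=-633/697 d=8995/18819
  seg 3: a=-5 b=10202/2091 c=7096/2091 d=-1584/697
  seg 4: a=1 b=10138/2091 c=-7160/2091 d=7160/18819
S(7/2) = 15/5576

Δ: Δ0=2, Δ1=-1/3, Δ2=-1, Δ3=6, Δ4=-2
row 1: diag=10, rhs=-14; c'=3/10, d'=-7/5
row 2: denom=12−3·3/10=111/10; d'=(-4−3·-7/5)/(111/10)=2/111
row 3: denom=8−3·10/37=266/37; d'=(42−3·2/111)/(266/37)=776/133
row 4: denom=8−1·37/266=2091/266; d'=(-48−1·776/133)/(2091/266)=-14320/2091
back: M4=-14320/2091
back: M3=776/133−37/266·-14320/2091=14192/2091
back: M2=2/111−10/37·14192/2091=-1266/697
back: M1=-7/5−3/10·-1266/697=-596/697
M: M0=0, M1=-596/697, M2=-1266/697, M3=14192/2091, M4=-14320/2091, M5=0
seg 0: a=-5, c=M0/2=0, d=(M1−M0)/(6·2)=-149/2091, b=Δ0−h0·(2M0+M1)/6=4778/2091
seg 1: a=-1, c=M1/2=-298/697, d=(M2−M1)/(6·3)=-335/6273, b=Δ1−h1·(2M1+M2)/6=2990/2091
seg 2: a=-2, c=M2/2=-633/697, d=(M3−M2)/(6·3)=8995/18819, b=Δ2−h2·(2M2+M3)/6=-317/123
seg 3: a=-5, c=M3/2=7096/2091, d=(M4−M3)/(6·1)=-1584/697, b=Δ3−h3·(2M3+M4)/6=10202/2091
seg 4: a=1, c=M4/2=-7160/2091, d=(M5−M4)/(6·3)=7160/18819, b=Δ4−h4·(2M4+M5)/6=10138/2091
t_q=7/2 → seg 1, τ=3/2; S=-1+2990/2091·τ+-298/697·τ²+-335/6273·τ³=15/5576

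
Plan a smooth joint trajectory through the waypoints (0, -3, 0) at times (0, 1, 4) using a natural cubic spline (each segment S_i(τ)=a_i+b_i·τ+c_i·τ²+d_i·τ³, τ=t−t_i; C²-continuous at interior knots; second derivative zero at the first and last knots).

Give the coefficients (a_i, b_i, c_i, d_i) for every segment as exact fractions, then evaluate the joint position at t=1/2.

Δ: Δ0=-3, Δ1=1
row 1: diag=8, rhs=24; c'=3/8, d'=3
back: M1=3
M: M0=0, M1=3, M2=0
seg 0: a=0, c=M0/2=0, d=(M1−M0)/(6·1)=1/2, b=Δ0−h0·(2M0+M1)/6=-7/2
seg 1: a=-3, c=M1/2=3/2, d=(M2−M1)/(6·3)=-1/6, b=Δ1−h1·(2M1+M2)/6=-2
t_q=1/2 → seg 0, τ=1/2; S=0+-7/2·τ+0·τ²+1/2·τ³=-27/16

  seg 0: a=0 b=-7/2 c=0 d=1/2
  seg 1: a=-3 b=-2 c=3/2 d=-1/6
S(1/2) = -27/16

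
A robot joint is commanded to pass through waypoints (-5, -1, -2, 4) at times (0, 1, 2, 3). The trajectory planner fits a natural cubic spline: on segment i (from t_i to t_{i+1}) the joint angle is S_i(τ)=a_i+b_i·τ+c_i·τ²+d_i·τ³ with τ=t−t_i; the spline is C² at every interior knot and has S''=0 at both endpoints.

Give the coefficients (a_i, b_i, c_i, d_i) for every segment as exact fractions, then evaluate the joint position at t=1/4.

  seg 0: a=-5 b=29/5 c=0 d=-9/5
  seg 1: a=-1 b=2/5 c=-27/5 d=4
  seg 2: a=-2 b=8/5 c=33/5 d=-11/5
S(1/4) = -229/64

Δ: Δ0=4, Δ1=-1, Δ2=6
row 1: diag=4, rhs=-30; c'=1/4, d'=-15/2
row 2: denom=4−1·1/4=15/4; d'=(42−1·-15/2)/(15/4)=66/5
back: M2=66/5
back: M1=-15/2−1/4·66/5=-54/5
M: M0=0, M1=-54/5, M2=66/5, M3=0
seg 0: a=-5, c=M0/2=0, d=(M1−M0)/(6·1)=-9/5, b=Δ0−h0·(2M0+M1)/6=29/5
seg 1: a=-1, c=M1/2=-27/5, d=(M2−M1)/(6·1)=4, b=Δ1−h1·(2M1+M2)/6=2/5
seg 2: a=-2, c=M2/2=33/5, d=(M3−M2)/(6·1)=-11/5, b=Δ2−h2·(2M2+M3)/6=8/5
t_q=1/4 → seg 0, τ=1/4; S=-5+29/5·τ+0·τ²+-9/5·τ³=-229/64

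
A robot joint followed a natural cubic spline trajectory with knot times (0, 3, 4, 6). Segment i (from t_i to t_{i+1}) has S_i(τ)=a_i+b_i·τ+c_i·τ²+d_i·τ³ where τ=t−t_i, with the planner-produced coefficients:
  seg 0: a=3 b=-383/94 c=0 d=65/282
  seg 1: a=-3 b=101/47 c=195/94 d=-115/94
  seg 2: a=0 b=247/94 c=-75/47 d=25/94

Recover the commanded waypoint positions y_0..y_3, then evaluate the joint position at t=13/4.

y_0=3 y_1=-3 y_2=0 y_3=1
S(13/4) = -14151/6016

y_0 = S_0(0) = a_0 = 3
y_1 = S_1(0) = a_1 = -3
y_2 = S_2(0) = a_2 = 0
y_3 = S_2(2) = 1
t_q=13/4 is in segment 1 (τ=1/4); S_1(τ)=-14151/6016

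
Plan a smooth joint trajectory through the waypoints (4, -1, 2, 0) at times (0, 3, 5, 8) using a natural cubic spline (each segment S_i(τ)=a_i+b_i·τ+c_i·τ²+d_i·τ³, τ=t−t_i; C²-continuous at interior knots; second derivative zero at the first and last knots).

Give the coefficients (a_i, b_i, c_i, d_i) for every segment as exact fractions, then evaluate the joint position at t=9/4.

  seg 0: a=4 b=-67/24 c=0 d=1/8
  seg 1: a=-1 b=7/12 c=9/8 d=-1/3
  seg 2: a=2 b=13/12 c=-7/8 d=7/72
S(9/4) = -439/512

Δ: Δ0=-5/3, Δ1=3/2, Δ2=-2/3
row 1: diag=10, rhs=19; c'=1/5, d'=19/10
row 2: denom=10−2·1/5=48/5; d'=(-13−2·19/10)/(48/5)=-7/4
back: M2=-7/4
back: M1=19/10−1/5·-7/4=9/4
M: M0=0, M1=9/4, M2=-7/4, M3=0
seg 0: a=4, c=M0/2=0, d=(M1−M0)/(6·3)=1/8, b=Δ0−h0·(2M0+M1)/6=-67/24
seg 1: a=-1, c=M1/2=9/8, d=(M2−M1)/(6·2)=-1/3, b=Δ1−h1·(2M1+M2)/6=7/12
seg 2: a=2, c=M2/2=-7/8, d=(M3−M2)/(6·3)=7/72, b=Δ2−h2·(2M2+M3)/6=13/12
t_q=9/4 → seg 0, τ=9/4; S=4+-67/24·τ+0·τ²+1/8·τ³=-439/512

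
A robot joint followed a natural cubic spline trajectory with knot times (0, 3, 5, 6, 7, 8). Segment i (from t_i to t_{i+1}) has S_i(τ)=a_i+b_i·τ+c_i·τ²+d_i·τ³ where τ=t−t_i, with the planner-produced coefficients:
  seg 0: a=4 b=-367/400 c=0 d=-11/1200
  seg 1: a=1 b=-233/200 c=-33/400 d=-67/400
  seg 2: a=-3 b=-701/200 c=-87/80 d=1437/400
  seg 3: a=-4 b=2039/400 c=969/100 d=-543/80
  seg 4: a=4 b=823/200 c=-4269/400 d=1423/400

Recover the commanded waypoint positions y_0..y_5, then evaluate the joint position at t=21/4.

y_0=4 y_1=1 y_2=-3 y_3=-4 y_4=4 y_5=1
S(21/4) = -19907/5120

y_0 = S_0(0) = a_0 = 4
y_1 = S_1(0) = a_1 = 1
y_2 = S_2(0) = a_2 = -3
y_3 = S_3(0) = a_3 = -4
y_4 = S_4(0) = a_4 = 4
y_5 = S_4(1) = 1
t_q=21/4 is in segment 2 (τ=1/4); S_2(τ)=-19907/5120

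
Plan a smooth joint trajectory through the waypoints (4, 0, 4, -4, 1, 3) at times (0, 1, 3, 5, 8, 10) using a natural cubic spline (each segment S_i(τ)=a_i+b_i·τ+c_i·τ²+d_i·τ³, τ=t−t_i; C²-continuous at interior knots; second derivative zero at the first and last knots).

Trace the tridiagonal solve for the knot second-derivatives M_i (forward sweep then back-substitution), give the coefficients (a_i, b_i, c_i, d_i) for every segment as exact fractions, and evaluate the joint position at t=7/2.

  seg 0: a=4 b=-15383/2823 c=0 d=4091/2823
  seg 1: a=0 b=-3110/2823 c=4091/941 d=-7895/5646
  seg 2: a=4 b=-1388/2823 c=-3804/941 d=3230/2823
  seg 3: a=-4 b=-8276/2823 c=2656/941 d=-3641/8469
  seg 4: a=1 b=6763/2823 c=-985/941 d=985/5646
S(7/2) = 10865/3764

Δ: Δ0=-4, Δ1=2, Δ2=-4, Δ3=5/3, Δ4=1
row 1: diag=6, rhs=36; c'=1/3, d'=6
row 2: denom=8−2·1/3=22/3; d'=(-36−2·6)/(22/3)=-72/11
row 3: denom=10−2·3/11=104/11; d'=(34−2·-72/11)/(104/11)=259/52
row 4: denom=10−3·33/104=941/104; d'=(-4−3·259/52)/(941/104)=-1970/941
back: M4=-1970/941
back: M3=259/52−33/104·-1970/941=5312/941
back: M2=-72/11−3/11·5312/941=-7608/941
back: M1=6−1/3·-7608/941=8182/941
M: M0=0, M1=8182/941, M2=-7608/941, M3=5312/941, M4=-1970/941, M5=0
seg 0: a=4, c=M0/2=0, d=(M1−M0)/(6·1)=4091/2823, b=Δ0−h0·(2M0+M1)/6=-15383/2823
seg 1: a=0, c=M1/2=4091/941, d=(M2−M1)/(6·2)=-7895/5646, b=Δ1−h1·(2M1+M2)/6=-3110/2823
seg 2: a=4, c=M2/2=-3804/941, d=(M3−M2)/(6·2)=3230/2823, b=Δ2−h2·(2M2+M3)/6=-1388/2823
seg 3: a=-4, c=M3/2=2656/941, d=(M4−M3)/(6·3)=-3641/8469, b=Δ3−h3·(2M3+M4)/6=-8276/2823
seg 4: a=1, c=M4/2=-985/941, d=(M5−M4)/(6·2)=985/5646, b=Δ4−h4·(2M4+M5)/6=6763/2823
t_q=7/2 → seg 2, τ=1/2; S=4+-1388/2823·τ+-3804/941·τ²+3230/2823·τ³=10865/3764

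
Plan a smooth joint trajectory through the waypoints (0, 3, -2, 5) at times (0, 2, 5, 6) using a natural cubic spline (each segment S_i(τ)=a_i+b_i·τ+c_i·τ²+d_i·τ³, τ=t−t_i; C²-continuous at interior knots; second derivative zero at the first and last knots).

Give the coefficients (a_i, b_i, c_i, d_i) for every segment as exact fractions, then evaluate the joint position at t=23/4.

  seg 0: a=0 b=1255/426 c=0 d=-77/213
  seg 1: a=3 b=-593/426 c=-154/71 d=295/426
  seg 2: a=-2 b=914/213 c=577/142 d=-577/426
S(23/4) = 26651/9088

Δ: Δ0=3/2, Δ1=-5/3, Δ2=7
row 1: diag=10, rhs=-19; c'=3/10, d'=-19/10
row 2: denom=8−3·3/10=71/10; d'=(52−3·-19/10)/(71/10)=577/71
back: M2=577/71
back: M1=-19/10−3/10·577/71=-308/71
M: M0=0, M1=-308/71, M2=577/71, M3=0
seg 0: a=0, c=M0/2=0, d=(M1−M0)/(6·2)=-77/213, b=Δ0−h0·(2M0+M1)/6=1255/426
seg 1: a=3, c=M1/2=-154/71, d=(M2−M1)/(6·3)=295/426, b=Δ1−h1·(2M1+M2)/6=-593/426
seg 2: a=-2, c=M2/2=577/142, d=(M3−M2)/(6·1)=-577/426, b=Δ2−h2·(2M2+M3)/6=914/213
t_q=23/4 → seg 2, τ=3/4; S=-2+914/213·τ+577/142·τ²+-577/426·τ³=26651/9088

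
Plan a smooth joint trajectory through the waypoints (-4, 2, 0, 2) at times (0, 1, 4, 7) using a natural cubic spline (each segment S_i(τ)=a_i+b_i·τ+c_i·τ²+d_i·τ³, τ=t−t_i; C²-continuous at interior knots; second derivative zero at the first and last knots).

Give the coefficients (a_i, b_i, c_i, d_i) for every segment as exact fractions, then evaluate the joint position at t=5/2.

  seg 0: a=-4 b=202/29 c=0 d=-28/29
  seg 1: a=2 b=118/29 c=-84/29 d=344/783
  seg 2: a=0 b=-42/29 c=92/87 d=-92/783
S(5/2) = 89/29

Δ: Δ0=6, Δ1=-2/3, Δ2=2/3
row 1: diag=8, rhs=-40; c'=3/8, d'=-5
row 2: denom=12−3·3/8=87/8; d'=(8−3·-5)/(87/8)=184/87
back: M2=184/87
back: M1=-5−3/8·184/87=-168/29
M: M0=0, M1=-168/29, M2=184/87, M3=0
seg 0: a=-4, c=M0/2=0, d=(M1−M0)/(6·1)=-28/29, b=Δ0−h0·(2M0+M1)/6=202/29
seg 1: a=2, c=M1/2=-84/29, d=(M2−M1)/(6·3)=344/783, b=Δ1−h1·(2M1+M2)/6=118/29
seg 2: a=0, c=M2/2=92/87, d=(M3−M2)/(6·3)=-92/783, b=Δ2−h2·(2M2+M3)/6=-42/29
t_q=5/2 → seg 1, τ=3/2; S=2+118/29·τ+-84/29·τ²+344/783·τ³=89/29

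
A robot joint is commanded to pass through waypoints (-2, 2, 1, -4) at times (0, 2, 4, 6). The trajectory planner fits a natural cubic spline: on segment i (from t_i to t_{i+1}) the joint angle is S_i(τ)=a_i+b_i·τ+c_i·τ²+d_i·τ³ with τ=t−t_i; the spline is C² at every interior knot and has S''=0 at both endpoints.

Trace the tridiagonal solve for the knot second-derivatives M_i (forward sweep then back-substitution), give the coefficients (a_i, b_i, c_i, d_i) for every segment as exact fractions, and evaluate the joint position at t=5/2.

Δ: Δ0=2, Δ1=-1/2, Δ2=-5/2
row 1: diag=8, rhs=-15; c'=1/4, d'=-15/8
row 2: denom=8−2·1/4=15/2; d'=(-12−2·-15/8)/(15/2)=-11/10
back: M2=-11/10
back: M1=-15/8−1/4·-11/10=-8/5
M: M0=0, M1=-8/5, M2=-11/10, M3=0
seg 0: a=-2, c=M0/2=0, d=(M1−M0)/(6·2)=-2/15, b=Δ0−h0·(2M0+M1)/6=38/15
seg 1: a=2, c=M1/2=-4/5, d=(M2−M1)/(6·2)=1/24, b=Δ1−h1·(2M1+M2)/6=14/15
seg 2: a=1, c=M2/2=-11/20, d=(M3−M2)/(6·2)=11/120, b=Δ2−h2·(2M2+M3)/6=-53/30
t_q=5/2 → seg 1, τ=1/2; S=2+14/15·τ+-4/5·τ²+1/24·τ³=727/320

  seg 0: a=-2 b=38/15 c=0 d=-2/15
  seg 1: a=2 b=14/15 c=-4/5 d=1/24
  seg 2: a=1 b=-53/30 c=-11/20 d=11/120
S(5/2) = 727/320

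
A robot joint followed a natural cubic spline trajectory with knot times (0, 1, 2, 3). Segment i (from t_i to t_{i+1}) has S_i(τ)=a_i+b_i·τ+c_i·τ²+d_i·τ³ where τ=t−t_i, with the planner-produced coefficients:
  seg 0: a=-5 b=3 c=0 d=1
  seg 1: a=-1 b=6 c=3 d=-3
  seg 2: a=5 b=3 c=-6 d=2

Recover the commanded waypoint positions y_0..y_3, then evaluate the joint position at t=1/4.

y_0=-5 y_1=-1 y_2=5 y_3=4
S(1/4) = -271/64

y_0 = S_0(0) = a_0 = -5
y_1 = S_1(0) = a_1 = -1
y_2 = S_2(0) = a_2 = 5
y_3 = S_2(1) = 4
t_q=1/4 is in segment 0 (τ=1/4); S_0(τ)=-271/64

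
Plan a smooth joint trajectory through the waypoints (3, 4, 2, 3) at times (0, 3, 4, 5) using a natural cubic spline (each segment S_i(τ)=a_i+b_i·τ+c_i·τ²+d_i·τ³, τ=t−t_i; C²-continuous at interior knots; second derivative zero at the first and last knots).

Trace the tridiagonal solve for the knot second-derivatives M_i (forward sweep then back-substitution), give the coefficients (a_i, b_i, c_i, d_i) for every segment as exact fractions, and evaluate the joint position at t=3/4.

  seg 0: a=3 b=142/93 c=0 d=-37/279
  seg 1: a=4 b=-191/93 c=-37/31 d=116/93
  seg 2: a=2 b=-65/93 c=79/31 d=-79/93
S(3/4) = 8113/1984

Δ: Δ0=1/3, Δ1=-2, Δ2=1
row 1: diag=8, rhs=-14; c'=1/8, d'=-7/4
row 2: denom=4−1·1/8=31/8; d'=(18−1·-7/4)/(31/8)=158/31
back: M2=158/31
back: M1=-7/4−1/8·158/31=-74/31
M: M0=0, M1=-74/31, M2=158/31, M3=0
seg 0: a=3, c=M0/2=0, d=(M1−M0)/(6·3)=-37/279, b=Δ0−h0·(2M0+M1)/6=142/93
seg 1: a=4, c=M1/2=-37/31, d=(M2−M1)/(6·1)=116/93, b=Δ1−h1·(2M1+M2)/6=-191/93
seg 2: a=2, c=M2/2=79/31, d=(M3−M2)/(6·1)=-79/93, b=Δ2−h2·(2M2+M3)/6=-65/93
t_q=3/4 → seg 0, τ=3/4; S=3+142/93·τ+0·τ²+-37/279·τ³=8113/1984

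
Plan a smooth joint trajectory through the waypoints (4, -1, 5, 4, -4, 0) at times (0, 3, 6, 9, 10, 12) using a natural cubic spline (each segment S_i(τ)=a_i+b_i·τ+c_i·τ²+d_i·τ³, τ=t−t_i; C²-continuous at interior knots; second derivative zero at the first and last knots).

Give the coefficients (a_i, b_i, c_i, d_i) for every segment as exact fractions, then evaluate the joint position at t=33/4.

  seg 0: a=4 b=-540/211 c=0 d=565/5697
  seg 1: a=-1 b=25/211 c=565/633 d=-56/633
  seg 2: a=5 b=651/211 c=61/633 d=-2347/5697
  seg 3: a=4 b=-1574/211 c=-762/211 d=648/211
  seg 4: a=-4 b=-1154/211 c=1182/211 d=-197/211
S(33/4) = 104483/13504

Δ: Δ0=-5/3, Δ1=2, Δ2=-1/3, Δ3=-8, Δ4=2
row 1: diag=12, rhs=22; c'=1/4, d'=11/6
row 2: denom=12−3·1/4=45/4; d'=(-14−3·11/6)/(45/4)=-26/15
row 3: denom=8−3·4/15=36/5; d'=(-46−3·-26/15)/(36/5)=-17/3
row 4: denom=6−1·5/36=211/36; d'=(60−1·-17/3)/(211/36)=2364/211
back: M4=2364/211
back: M3=-17/3−5/36·2364/211=-1524/211
back: M2=-26/15−4/15·-1524/211=122/633
back: M1=11/6−1/4·122/633=1130/633
M: M0=0, M1=1130/633, M2=122/633, M3=-1524/211, M4=2364/211, M5=0
seg 0: a=4, c=M0/2=0, d=(M1−M0)/(6·3)=565/5697, b=Δ0−h0·(2M0+M1)/6=-540/211
seg 1: a=-1, c=M1/2=565/633, d=(M2−M1)/(6·3)=-56/633, b=Δ1−h1·(2M1+M2)/6=25/211
seg 2: a=5, c=M2/2=61/633, d=(M3−M2)/(6·3)=-2347/5697, b=Δ2−h2·(2M2+M3)/6=651/211
seg 3: a=4, c=M3/2=-762/211, d=(M4−M3)/(6·1)=648/211, b=Δ3−h3·(2M3+M4)/6=-1574/211
seg 4: a=-4, c=M4/2=1182/211, d=(M5−M4)/(6·2)=-197/211, b=Δ4−h4·(2M4+M5)/6=-1154/211
t_q=33/4 → seg 2, τ=9/4; S=5+651/211·τ+61/633·τ²+-2347/5697·τ³=104483/13504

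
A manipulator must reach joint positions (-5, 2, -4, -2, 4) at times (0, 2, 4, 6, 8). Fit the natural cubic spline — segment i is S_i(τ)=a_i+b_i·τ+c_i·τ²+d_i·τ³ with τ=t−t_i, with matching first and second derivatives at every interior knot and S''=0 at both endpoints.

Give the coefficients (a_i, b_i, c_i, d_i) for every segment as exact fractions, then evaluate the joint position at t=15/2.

  seg 0: a=-5 b=615/112 c=0 d=-223/448
  seg 1: a=2 b=-27/56 c=-669/224 d=387/448
  seg 2: a=-4 b=-33/16 c=123/56 d=-149/448
  seg 3: a=-2 b=153/56 c=45/224 d=-15/448
S(15/2) = 8735/3584

Δ: Δ0=7/2, Δ1=-3, Δ2=1, Δ3=3
row 1: diag=8, rhs=-39; c'=1/4, d'=-39/8
row 2: denom=8−2·1/4=15/2; d'=(24−2·-39/8)/(15/2)=9/2
row 3: denom=8−2·4/15=112/15; d'=(12−2·9/2)/(112/15)=45/112
back: M3=45/112
back: M2=9/2−4/15·45/112=123/28
back: M1=-39/8−1/4·123/28=-669/112
M: M0=0, M1=-669/112, M2=123/28, M3=45/112, M4=0
seg 0: a=-5, c=M0/2=0, d=(M1−M0)/(6·2)=-223/448, b=Δ0−h0·(2M0+M1)/6=615/112
seg 1: a=2, c=M1/2=-669/224, d=(M2−M1)/(6·2)=387/448, b=Δ1−h1·(2M1+M2)/6=-27/56
seg 2: a=-4, c=M2/2=123/56, d=(M3−M2)/(6·2)=-149/448, b=Δ2−h2·(2M2+M3)/6=-33/16
seg 3: a=-2, c=M3/2=45/224, d=(M4−M3)/(6·2)=-15/448, b=Δ3−h3·(2M3+M4)/6=153/56
t_q=15/2 → seg 3, τ=3/2; S=-2+153/56·τ+45/224·τ²+-15/448·τ³=8735/3584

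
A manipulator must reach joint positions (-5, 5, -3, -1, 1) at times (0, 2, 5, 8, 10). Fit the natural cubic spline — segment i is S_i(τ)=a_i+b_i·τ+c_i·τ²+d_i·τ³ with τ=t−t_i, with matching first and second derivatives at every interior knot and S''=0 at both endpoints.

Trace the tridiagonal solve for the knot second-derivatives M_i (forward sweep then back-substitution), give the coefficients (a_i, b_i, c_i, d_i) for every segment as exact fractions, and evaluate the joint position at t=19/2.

  seg 0: a=-5 b=583/85 c=0 d=-79/170
  seg 1: a=5 b=109/85 c=-237/85 d=1126/2295
  seg 2: a=-3 b=-11/5 c=83/51 d=-514/2295
  seg 3: a=-1 b=129/85 c=-33/85 d=11/170
S(19/2) = 169/272

Δ: Δ0=5, Δ1=-8/3, Δ2=2/3, Δ3=1
row 1: diag=10, rhs=-46; c'=3/10, d'=-23/5
row 2: denom=12−3·3/10=111/10; d'=(20−3·-23/5)/(111/10)=338/111
row 3: denom=10−3·10/37=340/37; d'=(2−3·338/111)/(340/37)=-66/85
back: M3=-66/85
back: M2=338/111−10/37·-66/85=166/51
back: M1=-23/5−3/10·166/51=-474/85
M: M0=0, M1=-474/85, M2=166/51, M3=-66/85, M4=0
seg 0: a=-5, c=M0/2=0, d=(M1−M0)/(6·2)=-79/170, b=Δ0−h0·(2M0+M1)/6=583/85
seg 1: a=5, c=M1/2=-237/85, d=(M2−M1)/(6·3)=1126/2295, b=Δ1−h1·(2M1+M2)/6=109/85
seg 2: a=-3, c=M2/2=83/51, d=(M3−M2)/(6·3)=-514/2295, b=Δ2−h2·(2M2+M3)/6=-11/5
seg 3: a=-1, c=M3/2=-33/85, d=(M4−M3)/(6·2)=11/170, b=Δ3−h3·(2M3+M4)/6=129/85
t_q=19/2 → seg 3, τ=3/2; S=-1+129/85·τ+-33/85·τ²+11/170·τ³=169/272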